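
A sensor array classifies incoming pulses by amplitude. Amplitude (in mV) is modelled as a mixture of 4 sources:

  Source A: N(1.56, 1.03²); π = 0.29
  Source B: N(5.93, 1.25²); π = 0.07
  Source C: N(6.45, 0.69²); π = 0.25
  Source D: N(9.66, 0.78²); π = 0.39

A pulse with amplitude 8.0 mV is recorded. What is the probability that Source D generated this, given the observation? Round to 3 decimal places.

The responsibility of component k is w_k f_k(x) divided by Σ_j w_j f_j(x).
Normal densities:
  p_A = 1.25652e-09
  p_B = 0.0810045
  p_C = 0.0463757
  p_D = 0.0531251
Unnormalised posteriors:
  w_A·p_A = 0.29 × 1.25652e-09 = 3.64391e-10
  w_B·p_B = 0.07 × 0.0810045 = 0.00567032
  w_C·p_C = 0.25 × 0.0463757 = 0.0115939
  w_D·p_D = 0.39 × 0.0531251 = 0.0207188
Marginal: 3.64391e-10 + 0.00567032 + 0.0115939 + 0.0207188 = 0.037983
Responsibility of Source D: 0.0207188 / 0.037983 ≈ 0.545

0.545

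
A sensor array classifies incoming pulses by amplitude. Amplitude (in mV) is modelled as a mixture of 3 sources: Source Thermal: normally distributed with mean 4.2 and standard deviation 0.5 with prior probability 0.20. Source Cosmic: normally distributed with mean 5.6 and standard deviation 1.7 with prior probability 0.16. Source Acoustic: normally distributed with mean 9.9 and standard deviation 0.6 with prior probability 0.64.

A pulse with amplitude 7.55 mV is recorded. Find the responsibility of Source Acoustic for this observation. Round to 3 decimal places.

The responsibility of component k is π_k f_k(x) divided by Σ_j π_j f_j(x).
Evaluate each component's likelihood at the observed value:
  L_Thermal = 1.42627e-10
  L_Cosmic = 0.121549
  L_Acoustic = 0.000310213
Prior × likelihood for each component:
  π_Thermal·L_Thermal = 0.20 × 1.42627e-10 = 2.85253e-11
  π_Cosmic·L_Cosmic = 0.16 × 0.121549 = 0.0194478
  π_Acoustic·L_Acoustic = 0.64 × 0.000310213 = 0.000198536
Denominator: 2.85253e-11 + 0.0194478 + 0.000198536 = 0.0196464
So the posterior for Source Acoustic is 0.000198536 / 0.0196464 ≈ 0.010.

0.010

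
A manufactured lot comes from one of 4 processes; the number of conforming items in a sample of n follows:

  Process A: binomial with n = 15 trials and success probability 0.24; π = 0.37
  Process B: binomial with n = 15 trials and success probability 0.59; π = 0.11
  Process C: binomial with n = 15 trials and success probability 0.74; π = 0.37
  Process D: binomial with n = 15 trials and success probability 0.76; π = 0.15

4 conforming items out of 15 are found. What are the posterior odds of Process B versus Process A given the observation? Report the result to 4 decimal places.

Since P(k|x) ∝ π_k f_k(x), the posterior odds are π_i f_i(x) / (π_j f_j(x)).
Evaluate each component's likelihood at the observed value:
  L_A = C(15,4)·0.24^4·0.76^11 = 1365·0.00331776·0.0488596 = 0.221272
  L_B = C(15,4)·0.59^4·0.41^11 = 1365·0.121174·5.50329e-05 = 0.00910255
  L_C = C(15,4)·0.74^4·0.26^11 = 1365·0.299866·3.67034e-07 = 0.000150233
  L_D = C(15,4)·0.76^4·0.24^11 = 1365·0.333622·1.52168e-07 = 6.92964e-05
Posterior odds = (π_B·L_B) / (π_A·L_A) = (0.11·0.00910255) / (0.37·0.221272) = 0.00100128 / 0.0818708 ≈ 0.0122

0.0122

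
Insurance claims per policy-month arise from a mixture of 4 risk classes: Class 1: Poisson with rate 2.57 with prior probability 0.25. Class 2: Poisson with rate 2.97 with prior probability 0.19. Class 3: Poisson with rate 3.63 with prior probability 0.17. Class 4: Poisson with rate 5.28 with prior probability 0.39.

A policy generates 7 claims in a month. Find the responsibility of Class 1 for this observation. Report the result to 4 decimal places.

Posterior ∝ prior × likelihood, so P(k | x) ∝ π_k f_k(x); normalise over all components.
Evaluate each component's likelihood at the observed value:
  f_1 = 0.0112451
  f_2 = 0.0207496
  f_3 = 0.0436945
  f_4 = 0.115593
Multiply by the mixture weights:
  π_1·f_1 = 0.25 × 0.0112451 = 0.00281128
  π_2·f_2 = 0.19 × 0.0207496 = 0.00394243
  π_3·f_3 = 0.17 × 0.0436945 = 0.00742807
  π_4·f_4 = 0.39 × 0.115593 = 0.0450813
Marginal: 0.00281128 + 0.00394243 + 0.00742807 + 0.0450813 = 0.0592631
Responsibility of Class 1: 0.00281128 / 0.0592631 ≈ 0.0474

0.0474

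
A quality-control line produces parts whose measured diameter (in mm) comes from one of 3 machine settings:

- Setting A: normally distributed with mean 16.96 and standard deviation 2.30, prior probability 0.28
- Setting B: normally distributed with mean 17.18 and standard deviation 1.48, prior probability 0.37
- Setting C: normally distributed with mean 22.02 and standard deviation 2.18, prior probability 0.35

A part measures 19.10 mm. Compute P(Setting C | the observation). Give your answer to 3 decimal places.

0.260

Posterior ∝ prior × likelihood, so P(k | x) ∝ w_k f_k(x); normalise over all components.
Component likelihoods at x = 19.10 mm:
  f_A = (1/(2.30·√(2π)))·exp(−(19.10−16.96)²/(2·2.30²)) = 0.173453·exp(-0.43285) = 0.112511
  f_B = (1/(1.48·√(2π)))·exp(−(19.10−17.18)²/(2·1.48²)) = 0.269556·exp(-0.84149) = 0.116197
  f_C = (1/(2.18·√(2π)))·exp(−(19.10−22.02)²/(2·2.18²)) = 0.183001·exp(-0.89706) = 0.0746215
Multiply by the mixture weights:
  w_A·f_A = 0.28 × 0.112511 = 0.0315031
  w_B·f_B = 0.37 × 0.116197 = 0.0429928
  w_C·f_C = 0.35 × 0.0746215 = 0.0261175
Evidence: 0.0315031 + 0.0429928 + 0.0261175 = 0.100613
Responsibility of Setting C: 0.0261175 / 0.100613 ≈ 0.260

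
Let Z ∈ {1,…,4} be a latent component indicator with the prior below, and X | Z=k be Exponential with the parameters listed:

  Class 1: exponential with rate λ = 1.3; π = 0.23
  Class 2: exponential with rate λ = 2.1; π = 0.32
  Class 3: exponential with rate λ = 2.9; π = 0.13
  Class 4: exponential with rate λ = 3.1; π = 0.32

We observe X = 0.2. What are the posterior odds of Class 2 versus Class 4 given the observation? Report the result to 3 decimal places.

0.827

The posterior odds equal the prior odds times the likelihood ratio: (w_i/w_j)·(f_i(x)/f_j(x)).
Exponential densities:
  L_1 = 1.00237
  L_2 = 1.3798
  L_3 = 1.62371
  L_4 = 1.66763
Odds = (0.32/0.32) × (1.3798/1.66763) = 1 × 0.827402 ≈ 0.827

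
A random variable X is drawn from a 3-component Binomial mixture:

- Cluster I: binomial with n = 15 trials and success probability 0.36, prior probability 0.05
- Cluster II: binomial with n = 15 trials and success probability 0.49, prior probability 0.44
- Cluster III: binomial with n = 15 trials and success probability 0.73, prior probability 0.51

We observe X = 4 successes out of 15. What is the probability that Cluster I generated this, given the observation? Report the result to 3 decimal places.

P(component k | x) = w_k·f_k(x) / marginal(x), where marginal(x) = Σ_j w_j·f_j(x).
Component likelihoods at x = 4 successes out of 15:
  L_I = 0.16917
  L_II = 0.0477737
  L_III = 0.000215489
Weight by the priors:
  w_I·L_I = 0.05 × 0.16917 = 0.00845848
  w_II·L_II = 0.44 × 0.0477737 = 0.0210204
  w_III·L_III = 0.51 × 0.000215489 = 0.000109899
Denominator: 0.00845848 + 0.0210204 + 0.000109899 = 0.0295888
P(Cluster I | 4 successes out of 15) = 0.00845848 / 0.0295888 ≈ 0.286

0.286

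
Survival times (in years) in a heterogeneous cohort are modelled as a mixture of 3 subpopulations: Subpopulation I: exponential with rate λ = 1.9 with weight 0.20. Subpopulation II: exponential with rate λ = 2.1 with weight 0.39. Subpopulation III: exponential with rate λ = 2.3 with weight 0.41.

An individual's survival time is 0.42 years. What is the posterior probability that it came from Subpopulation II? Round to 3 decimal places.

0.390

Posterior ∝ prior × likelihood, so P(k | x) ∝ w_k f_k(x); normalise over all components.
Component likelihoods at x = 0.42 years:
  p_I = 0.855434
  p_II = 0.869304
  p_III = 0.875386
Prior × likelihood for each component:
  w_I·p_I = 0.20 × 0.855434 = 0.171087
  w_II·p_II = 0.39 × 0.869304 = 0.339028
  w_III·p_III = 0.41 × 0.875386 = 0.358908
Sum: 0.171087 + 0.339028 + 0.358908 = 0.869023
So the posterior for Subpopulation II is 0.339028 / 0.869023 ≈ 0.390.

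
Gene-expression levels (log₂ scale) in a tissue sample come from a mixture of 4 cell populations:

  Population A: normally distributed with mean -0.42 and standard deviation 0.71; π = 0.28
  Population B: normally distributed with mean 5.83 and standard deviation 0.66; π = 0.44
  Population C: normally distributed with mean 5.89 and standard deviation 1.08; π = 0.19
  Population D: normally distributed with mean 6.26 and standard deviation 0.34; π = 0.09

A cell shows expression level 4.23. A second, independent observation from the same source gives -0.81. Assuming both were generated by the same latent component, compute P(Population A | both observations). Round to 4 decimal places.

0.5133

Posterior ∝ prior × likelihood, so P(k | x) ∝ w_k f_k(x); normalise over all components.
Since both observations come from the same component, the likelihood for component k is f_k(x₁)·f_k(x₂).
  p_A = [(1/(0.71·√(2π)))·exp(−(4.23−-0.42)²/(2·0.71²)) = 0.561891·exp(-21.44664) = 2.72581e-10] × [0.483207] = 1.31713e-10
  p_B = [(1/(0.66·√(2π)))·exp(−(4.23−5.83)²/(2·0.66²)) = 0.604458·exp(-2.93848) = 0.0320039] × [6.34798e-23] = 2.0316e-24
  p_C = [(1/(1.08·√(2π)))·exp(−(4.23−5.89)²/(2·1.08²)) = 0.369391·exp(-1.18124) = 0.113365] × [1.6232e-09] = 1.84014e-10
  p_D = [(1/(0.34·√(2π)))·exp(−(4.23−6.26)²/(2·0.34²)) = 1.173360·exp(-17.82396) = 2.131e-08] × [1.49961e-94] = 3.19567e-102
Unnormalised posteriors:
  w_A·p_A = 0.28 × 1.31713e-10 = 3.68796e-11
  w_B·p_B = 0.44 × 2.0316e-24 = 8.93904e-25
  w_C·p_C = 0.19 × 1.84014e-10 = 3.49626e-11
  w_D·p_D = 0.09 × 3.19567e-102 = 2.8761e-103
Denominator: 3.68796e-11 + 8.93904e-25 + 3.49626e-11 + 2.8761e-103 = 7.18422e-11
So the posterior for Population A is 3.68796e-11 / 7.18422e-11 ≈ 0.5133.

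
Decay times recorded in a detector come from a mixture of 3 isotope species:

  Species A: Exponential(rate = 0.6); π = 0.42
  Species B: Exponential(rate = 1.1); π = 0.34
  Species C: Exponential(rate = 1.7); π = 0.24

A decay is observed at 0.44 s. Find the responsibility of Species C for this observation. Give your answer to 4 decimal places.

0.3129

Posterior ∝ prior × likelihood, so P(k | x) ∝ π_k f_k(x); normalise over all components.
Component likelihoods at x = 0.44 s:
  L_A = 0.6·e^(−0.6·0.44) = 0.6·e^(−0.2640) = 0.460784
  L_B = 1.1·e^(−1.1·0.44) = 1.1·e^(−0.4840) = 0.677945
  L_C = 1.7·e^(−1.7·0.44) = 1.7·e^(−0.7480) = 0.804631
Multiply by the mixture weights:
  π_A·L_A = 0.42 × 0.460784 = 0.193529
  π_B·L_B = 0.34 × 0.677945 = 0.230501
  π_C·L_C = 0.24 × 0.804631 = 0.193111
Normaliser: 0.193529 + 0.230501 + 0.193111 = 0.617142
P(Species C | data) ≈ 0.3129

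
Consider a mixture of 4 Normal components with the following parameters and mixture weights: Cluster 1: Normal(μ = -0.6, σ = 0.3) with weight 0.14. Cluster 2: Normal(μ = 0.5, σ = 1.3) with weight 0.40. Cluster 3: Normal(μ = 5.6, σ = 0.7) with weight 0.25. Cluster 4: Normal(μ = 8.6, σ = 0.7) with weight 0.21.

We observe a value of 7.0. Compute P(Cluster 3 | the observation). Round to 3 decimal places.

P(component k | x) = w_k·f_k(x) / marginal(x), where marginal(x) = Σ_j w_j·f_j(x).
Evaluate each component's likelihood at the observed value:
  f_1 = 5.80116e-140
  f_2 = 1.14363e-06
  f_3 = 0.07713
  f_4 = 0.0418147
Multiply by the mixture weights:
  w_1·f_1 = 0.14 × 5.80116e-140 = 8.12163e-141
  w_2·f_2 = 0.40 × 1.14363e-06 = 4.57452e-07
  w_3·f_3 = 0.25 × 0.07713 = 0.0192825
  w_4·f_4 = 0.21 × 0.0418147 = 0.00878108
Denominator: 8.12163e-141 + 4.57452e-07 + 0.0192825 + 0.00878108 = 0.028064
P(Cluster 3 | the observation) = 0.0192825 / 0.028064 ≈ 0.687

0.687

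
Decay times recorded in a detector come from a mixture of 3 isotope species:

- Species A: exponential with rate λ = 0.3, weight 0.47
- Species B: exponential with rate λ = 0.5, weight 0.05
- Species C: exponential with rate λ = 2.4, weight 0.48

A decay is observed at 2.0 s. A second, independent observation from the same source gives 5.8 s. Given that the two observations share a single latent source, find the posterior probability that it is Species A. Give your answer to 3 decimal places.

0.942

Apply Bayes' rule: the posterior for each component is proportional to its prior times its likelihood at x.
Since both observations come from the same component, the likelihood for component k is f_k(x₁)·f_k(x₂).
  L_A = [0.164643] × [0.0526561] = 0.00866949
  L_B = [0.18394] × [0.0275116] = 0.00506048
  L_C = [0.0197514] × [2.16188e-06] = 4.27002e-08
Prior × likelihood for each component:
  π_A·L_A = 0.47 × 0.00866949 = 0.00407466
  π_B·L_B = 0.05 × 0.00506048 = 0.000253024
  π_C·L_C = 0.48 × 4.27002e-08 = 2.04961e-08
Denominator: 0.00407466 + 0.000253024 + 2.04961e-08 = 0.0043277
So the posterior for Species A is 0.00407466 / 0.0043277 ≈ 0.942.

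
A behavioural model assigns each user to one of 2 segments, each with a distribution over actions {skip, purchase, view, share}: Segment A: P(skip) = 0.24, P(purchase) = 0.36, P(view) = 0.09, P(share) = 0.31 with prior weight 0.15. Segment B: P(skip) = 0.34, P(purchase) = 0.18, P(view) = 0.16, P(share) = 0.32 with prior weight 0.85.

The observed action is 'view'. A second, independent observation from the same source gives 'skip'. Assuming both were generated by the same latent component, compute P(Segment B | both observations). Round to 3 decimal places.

The responsibility of component k is P(Z=k) f_k(x) divided by Σ_j P(Z=j) f_j(x).
Since both observations come from the same component, the likelihood for component k is f_k(x₁)·f_k(x₂).
  f_A = [P(view | comp) = 0.09] × [0.24] = 0.0216
  f_B = [P(view | comp) = 0.16] × [0.34] = 0.0544
Prior × likelihood for each component:
  P(Z=A)·f_A = 0.15 × 0.0216 = 0.00324
  P(Z=B)·f_B = 0.85 × 0.0544 = 0.04624
Denominator: 0.00324 + 0.04624 = 0.04948
So the posterior for Segment B is 0.04624 / 0.04948 ≈ 0.935.

0.935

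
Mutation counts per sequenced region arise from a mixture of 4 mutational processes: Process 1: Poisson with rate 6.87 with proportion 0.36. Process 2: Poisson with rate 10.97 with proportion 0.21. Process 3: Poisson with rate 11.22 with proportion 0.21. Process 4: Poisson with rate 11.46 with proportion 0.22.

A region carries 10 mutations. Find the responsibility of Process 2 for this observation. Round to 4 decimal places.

Posterior ∝ prior × likelihood, so P(k | x) ∝ π_k f_k(x); normalise over all components.
Evaluate each component's likelihood at the observed value:
  p_1 = 0.0670195
  p_2 = 0.1197
  p_3 = 0.116783
  p_4 = 0.113519
Prior × likelihood for each component:
  π_1·p_1 = 0.36 × 0.0670195 = 0.024127
  π_2·p_2 = 0.21 × 0.1197 = 0.0251369
  π_3·p_3 = 0.21 × 0.116783 = 0.0245245
  π_4·p_4 = 0.22 × 0.113519 = 0.0249742
Sum: 0.024127 + 0.0251369 + 0.0245245 + 0.0249742 = 0.0987626
P(Process 2 | data) ≈ 0.2545

0.2545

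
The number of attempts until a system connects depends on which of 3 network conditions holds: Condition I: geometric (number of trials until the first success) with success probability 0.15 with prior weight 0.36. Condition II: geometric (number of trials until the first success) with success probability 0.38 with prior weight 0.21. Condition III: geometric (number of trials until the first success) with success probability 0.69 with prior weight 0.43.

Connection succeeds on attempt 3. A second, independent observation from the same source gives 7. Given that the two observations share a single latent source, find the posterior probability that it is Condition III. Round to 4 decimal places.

Apply Bayes' rule: the posterior for each component is proportional to its prior times its likelihood at x.
Since both observations come from the same component, the likelihood for component k is f_k(x₁)·f_k(x₂).
  p_I = [0.108375] × [0.0565724] = 0.00613104
  p_II = [0.146072] × [0.0215841] = 0.00315283
  p_III = [0.066309] × [0.000612378] = 4.06061e-05
Prior × likelihood for each component:
  P(Z=I)·p_I = 0.36 × 0.00613104 = 0.00220717
  P(Z=II)·p_II = 0.21 × 0.00315283 = 0.000662095
  P(Z=III)·p_III = 0.43 × 4.06061e-05 = 1.74606e-05
Marginal: 0.00220717 + 0.000662095 + 1.74606e-05 = 0.00288673
Responsibility of Condition III: 1.74606e-05 / 0.00288673 ≈ 0.0060

0.0060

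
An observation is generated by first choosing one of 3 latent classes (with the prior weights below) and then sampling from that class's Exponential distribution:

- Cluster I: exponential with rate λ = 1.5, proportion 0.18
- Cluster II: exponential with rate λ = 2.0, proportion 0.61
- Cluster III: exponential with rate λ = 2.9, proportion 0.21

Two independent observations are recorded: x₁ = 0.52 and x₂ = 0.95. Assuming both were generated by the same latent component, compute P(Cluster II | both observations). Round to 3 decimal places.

0.650

The responsibility of component k is w_k f_k(x) divided by Σ_j w_j f_j(x).
Since both observations come from the same component, the likelihood for component k is f_k(x₁)·f_k(x₂).
  p_I = [1.5·e^(−1.5·0.52) = 1.5·e^(−0.7800) = 0.687609] × [0.360763] = 0.248064
  p_II = [2.0·e^(−2.0·0.52) = 2.0·e^(−1.0400) = 0.706909] × [0.299137] = 0.211463
  p_III = [2.9·e^(−2.9·0.52) = 2.9·e^(−1.5080) = 0.641921] × [0.184466] = 0.118413
Unnormalised posteriors:
  w_I·p_I = 0.18 × 0.248064 = 0.0446515
  w_II·p_II = 0.61 × 0.211463 = 0.128992
  w_III·p_III = 0.21 × 0.118413 = 0.0248667
Sum: 0.0446515 + 0.128992 + 0.0248667 = 0.198511
Responsibility of Cluster II: 0.128992 / 0.198511 ≈ 0.650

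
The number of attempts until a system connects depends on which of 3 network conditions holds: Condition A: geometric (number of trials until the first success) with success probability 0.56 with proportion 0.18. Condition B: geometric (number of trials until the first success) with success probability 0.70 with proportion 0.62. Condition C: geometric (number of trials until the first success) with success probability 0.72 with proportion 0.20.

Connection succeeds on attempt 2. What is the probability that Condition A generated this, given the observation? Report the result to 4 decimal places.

0.2064

Posterior ∝ prior × likelihood, so P(k | x) ∝ π_k f_k(x); normalise over all components.
Evaluate each component's likelihood at the observed value:
  f_A = 0.2464
  f_B = 0.21
  f_C = 0.2016
Weight by the priors:
  π_A·f_A = 0.18 × 0.2464 = 0.044352
  π_B·f_B = 0.62 × 0.21 = 0.1302
  π_C·f_C = 0.20 × 0.2016 = 0.04032
Sum: 0.044352 + 0.1302 + 0.04032 = 0.214872
So the posterior for Condition A is 0.044352 / 0.214872 ≈ 0.2064.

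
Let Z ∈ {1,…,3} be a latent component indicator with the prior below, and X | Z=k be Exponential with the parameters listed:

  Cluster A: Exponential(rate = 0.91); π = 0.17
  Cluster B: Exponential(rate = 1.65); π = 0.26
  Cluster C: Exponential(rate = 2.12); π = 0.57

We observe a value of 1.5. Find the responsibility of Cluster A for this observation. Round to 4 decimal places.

P(component k | x) = π_k·f_k(x) / marginal(x), where marginal(x) = Σ_j π_j·f_j(x).
Evaluate each component's likelihood at the observed value:
  f_A = 0.232396
  f_B = 0.138869
  f_C = 0.0881616
Weight by the priors:
  π_A·f_A = 0.17 × 0.232396 = 0.0395074
  π_B·f_B = 0.26 × 0.138869 = 0.0361059
  π_C·f_C = 0.57 × 0.0881616 = 0.0502521
Marginal: 0.0395074 + 0.0361059 + 0.0502521 = 0.125865
P(Cluster A | the observation) = 0.0395074 / 0.125865 ≈ 0.3139

0.3139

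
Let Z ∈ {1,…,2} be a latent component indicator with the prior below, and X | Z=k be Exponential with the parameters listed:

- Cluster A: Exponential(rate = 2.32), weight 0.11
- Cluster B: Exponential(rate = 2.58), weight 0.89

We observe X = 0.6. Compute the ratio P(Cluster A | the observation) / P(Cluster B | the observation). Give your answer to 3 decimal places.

Since P(k|x) ∝ P(Z=k) f_k(x), the posterior odds are P(Z=i) f_i(x) / (P(Z=j) f_j(x)).
Evaluate each component's likelihood at the observed value:
  f_A = 0.5767
  f_B = 0.548696
Posterior odds = (P(Z=A)·f_A) / (P(Z=B)·f_B) = (0.11·0.5767) / (0.89·0.548696) = 0.063437 / 0.48834 ≈ 0.130

0.130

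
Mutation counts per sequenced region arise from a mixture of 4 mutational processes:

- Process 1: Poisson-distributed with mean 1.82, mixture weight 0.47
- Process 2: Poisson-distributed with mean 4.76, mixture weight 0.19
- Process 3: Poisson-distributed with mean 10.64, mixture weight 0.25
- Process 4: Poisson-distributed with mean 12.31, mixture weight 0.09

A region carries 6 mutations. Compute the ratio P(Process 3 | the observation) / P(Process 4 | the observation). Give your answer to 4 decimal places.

Since P(k|x) ∝ w_k f_k(x), the posterior odds are w_i f_i(x) / (w_j f_j(x)).
Evaluate each component's likelihood at the observed value:
  p_1 = 0.00817862
  p_2 = 0.138378
  p_3 = 0.0482419
  p_4 = 0.0217796
Posterior odds = (w_3·p_3) / (w_4·p_4) = (0.25·0.0482419) / (0.09·0.0217796) = 0.0120605 / 0.00196017 ≈ 6.1528

6.1528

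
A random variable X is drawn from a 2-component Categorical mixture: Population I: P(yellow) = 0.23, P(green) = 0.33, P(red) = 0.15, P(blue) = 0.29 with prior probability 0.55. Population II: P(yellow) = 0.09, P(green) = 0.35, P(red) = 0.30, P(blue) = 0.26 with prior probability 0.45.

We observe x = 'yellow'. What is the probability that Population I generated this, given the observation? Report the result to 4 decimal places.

Apply Bayes' rule: the posterior for each component is proportional to its prior times its likelihood at x.
Component likelihoods at x = 'yellow':
  L_I = P(yellow | comp) = 0.23
  L_II = P(yellow | comp) = 0.09
Multiply by the mixture weights:
  π_I·L_I = 0.55 × 0.23 = 0.1265
  π_II·L_II = 0.45 × 0.09 = 0.0405
Denominator: 0.1265 + 0.0405 = 0.167
So the posterior for Population I is 0.1265 / 0.167 ≈ 0.7575.

0.7575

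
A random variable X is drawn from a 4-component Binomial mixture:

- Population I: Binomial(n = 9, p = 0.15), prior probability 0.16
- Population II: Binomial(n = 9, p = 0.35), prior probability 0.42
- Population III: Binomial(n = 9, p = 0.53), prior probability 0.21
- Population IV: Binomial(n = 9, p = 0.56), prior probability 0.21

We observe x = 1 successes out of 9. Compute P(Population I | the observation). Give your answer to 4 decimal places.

P(component k | x) = w_k·f_k(x) / marginal(x), where marginal(x) = Σ_j w_j·f_j(x).
Evaluate each component's likelihood at the observed value:
  f_I = 0.367862
  f_II = 0.100373
  f_III = 0.011358
  f_IV = 0.0070803
Unnormalised posteriors:
  w_I·f_I = 0.16 × 0.367862 = 0.058858
  w_II·f_II = 0.42 × 0.100373 = 0.0421567
  w_III·f_III = 0.21 × 0.011358 = 0.00238518
  w_IV·f_IV = 0.21 × 0.0070803 = 0.00148686
Sum: 0.058858 + 0.0421567 + 0.00238518 + 0.00148686 = 0.104887
P(Population I | x) = 0.058858 / 0.104887 ≈ 0.5612

0.5612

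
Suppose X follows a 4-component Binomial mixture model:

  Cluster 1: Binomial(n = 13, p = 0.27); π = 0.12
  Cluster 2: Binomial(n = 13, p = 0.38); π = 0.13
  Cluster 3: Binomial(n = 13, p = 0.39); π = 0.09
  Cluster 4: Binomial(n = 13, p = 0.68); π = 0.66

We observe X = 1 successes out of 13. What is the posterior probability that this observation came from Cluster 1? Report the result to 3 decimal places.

Apply Bayes' rule: the posterior for each component is proportional to its prior times its likelihood at x.
Binomial probabilities:
  f_1 = 0.0803862
  f_2 = 0.0159378
  f_3 = 0.0134575
  f_4 = 1.01918e-05
Multiply by the mixture weights:
  π_1·f_1 = 0.12 × 0.0803862 = 0.00964634
  π_2·f_2 = 0.13 × 0.0159378 = 0.00207191
  π_3·f_3 = 0.09 × 0.0134575 = 0.00121118
  π_4·f_4 = 0.66 × 1.01918e-05 = 6.72661e-06
Marginal: 0.00964634 + 0.00207191 + 0.00121118 + 6.72661e-06 = 0.0129362
P(Cluster 1 | data) ≈ 0.746

0.746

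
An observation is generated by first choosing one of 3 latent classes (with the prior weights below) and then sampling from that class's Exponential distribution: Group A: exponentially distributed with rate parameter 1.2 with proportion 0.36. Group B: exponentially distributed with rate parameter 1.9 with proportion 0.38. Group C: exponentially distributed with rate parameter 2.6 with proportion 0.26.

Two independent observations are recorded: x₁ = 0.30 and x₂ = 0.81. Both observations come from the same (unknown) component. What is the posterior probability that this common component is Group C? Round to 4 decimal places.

P(component k | x) = w_k·f_k(x) / marginal(x), where marginal(x) = Σ_j w_j·f_j(x).
Since both observations come from the same component, the likelihood for component k is f_k(x₁)·f_k(x₂).
  f_A = [1.2·e^(−1.2·0.30) = 1.2·e^(−0.3600) = 0.837212] × [0.453991] = 0.380086
  f_B = [1.9·e^(−1.9·0.30) = 1.9·e^(−0.5700) = 1.0745] × [0.407732] = 0.438107
  f_C = [2.6·e^(−2.6·0.30) = 2.6·e^(−0.7800) = 1.19186] × [0.316482] = 0.377201
Multiply by the mixture weights:
  w_A·f_A = 0.36 × 0.380086 = 0.136831
  w_B·f_B = 0.38 × 0.438107 = 0.166481
  w_C·f_C = 0.26 × 0.377201 = 0.0980723
Marginal: 0.136831 + 0.166481 + 0.0980723 = 0.401384
P(Group C | x₁,x₂) = 0.0980723 / 0.401384 ≈ 0.2443

0.2443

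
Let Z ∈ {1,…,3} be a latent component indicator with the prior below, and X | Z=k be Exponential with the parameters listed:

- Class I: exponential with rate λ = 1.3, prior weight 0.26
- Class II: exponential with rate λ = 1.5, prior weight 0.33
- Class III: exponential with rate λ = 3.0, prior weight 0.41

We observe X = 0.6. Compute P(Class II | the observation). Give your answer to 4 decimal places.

The responsibility of component k is w_k f_k(x) divided by Σ_j w_j f_j(x).
Exponential densities:
  p_I = 1.3·e^(−1.3·0.6) = 1.3·e^(−0.7800) = 0.595928
  p_II = 1.5·e^(−1.5·0.6) = 1.5·e^(−0.9000) = 0.609854
  p_III = 3.0·e^(−3.0·0.6) = 3.0·e^(−1.8000) = 0.495897
Weight by the priors:
  w_I·p_I = 0.26 × 0.595928 = 0.154941
  w_II·p_II = 0.33 × 0.609854 = 0.201252
  w_III·p_III = 0.41 × 0.495897 = 0.203318
Denominator: 0.154941 + 0.201252 + 0.203318 = 0.559511
Responsibility of Class II: 0.201252 / 0.559511 ≈ 0.3597

0.3597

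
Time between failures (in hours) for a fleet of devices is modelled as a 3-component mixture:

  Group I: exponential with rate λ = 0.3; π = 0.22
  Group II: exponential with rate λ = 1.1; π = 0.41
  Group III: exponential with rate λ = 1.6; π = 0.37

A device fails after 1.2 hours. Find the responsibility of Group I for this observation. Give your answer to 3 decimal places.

0.182

By Bayes' theorem, P(k | x) = π_k f_k(x) / Σ_j π_j f_j(x).
Exponential densities:
  f_I = 0.3·e^(−0.3·1.2) = 0.3·e^(−0.3600) = 0.209303
  f_II = 1.1·e^(−1.1·1.2) = 1.1·e^(−1.3200) = 0.293849
  f_III = 1.6·e^(−1.6·1.2) = 1.6·e^(−1.9200) = 0.234571
Unnormalised posteriors:
  π_I·f_I = 0.22 × 0.209303 = 0.0460466
  π_II·f_II = 0.41 × 0.293849 = 0.120478
  π_III·f_III = 0.37 × 0.234571 = 0.0867913
Sum: 0.0460466 + 0.120478 + 0.0867913 = 0.253316
Responsibility of Group I: 0.0460466 / 0.253316 ≈ 0.182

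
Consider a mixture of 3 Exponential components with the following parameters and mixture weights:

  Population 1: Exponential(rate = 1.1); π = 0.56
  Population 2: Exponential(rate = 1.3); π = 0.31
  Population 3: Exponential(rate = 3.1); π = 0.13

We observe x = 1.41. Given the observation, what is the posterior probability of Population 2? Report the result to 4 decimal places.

0.3220

P(component k | x) = w_k·f_k(x) / marginal(x), where marginal(x) = Σ_j w_j·f_j(x).
Component likelihoods at x = 1.41:
  p_1 = 1.1·e^(−1.1·1.41) = 1.1·e^(−1.5510) = 0.233239
  p_2 = 1.3·e^(−1.3·1.41) = 1.3·e^(−1.8330) = 0.207913
  p_3 = 3.1·e^(−3.1·1.41) = 3.1·e^(−4.3710) = 0.0391796
Multiply by the mixture weights:
  w_1·p_1 = 0.56 × 0.233239 = 0.130614
  w_2·p_2 = 0.31 × 0.207913 = 0.064453
  w_3·p_3 = 0.13 × 0.0391796 = 0.00509335
Marginal: 0.130614 + 0.064453 + 0.00509335 = 0.20016
Responsibility of Population 2: 0.064453 / 0.20016 ≈ 0.3220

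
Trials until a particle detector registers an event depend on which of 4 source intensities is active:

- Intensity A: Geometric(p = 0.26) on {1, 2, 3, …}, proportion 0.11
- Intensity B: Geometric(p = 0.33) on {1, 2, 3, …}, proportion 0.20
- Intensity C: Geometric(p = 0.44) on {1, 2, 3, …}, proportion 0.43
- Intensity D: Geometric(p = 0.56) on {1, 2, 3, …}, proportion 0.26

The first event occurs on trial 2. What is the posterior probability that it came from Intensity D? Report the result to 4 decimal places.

0.2721

Posterior ∝ prior × likelihood, so P(k | x) ∝ P(Z=k) f_k(x); normalise over all components.
Component likelihoods at x = 2:
  f_A = 0.1924
  f_B = 0.2211
  f_C = 0.2464
  f_D = 0.2464
Prior × likelihood for each component:
  P(Z=A)·f_A = 0.11 × 0.1924 = 0.021164
  P(Z=B)·f_B = 0.20 × 0.2211 = 0.04422
  P(Z=C)·f_C = 0.43 × 0.2464 = 0.105952
  P(Z=D)·f_D = 0.26 × 0.2464 = 0.064064
Denominator: 0.021164 + 0.04422 + 0.105952 + 0.064064 = 0.2354
Responsibility of Intensity D: 0.064064 / 0.2354 ≈ 0.2721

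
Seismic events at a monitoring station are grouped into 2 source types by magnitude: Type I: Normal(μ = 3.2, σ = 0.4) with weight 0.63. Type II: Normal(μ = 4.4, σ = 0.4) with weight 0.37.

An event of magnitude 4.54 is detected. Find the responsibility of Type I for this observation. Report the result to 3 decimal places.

0.007

P(component k | x) = π_k·f_k(x) / marginal(x), where marginal(x) = Σ_j π_j·f_j(x).
Component likelihoods at x = 4.54:
  p_I = (1/(0.4·√(2π)))·exp(−(4.54−3.2)²/(2·0.4²)) = 0.997356·exp(-5.61125) = 0.00364683
  p_II = (1/(0.4·√(2π)))·exp(−(4.54−4.4)²/(2·0.4²)) = 0.997356·exp(-0.06125) = 0.938101
Multiply by the mixture weights:
  π_I·p_I = 0.63 × 0.00364683 = 0.0022975
  π_II·p_II = 0.37 × 0.938101 = 0.347097
Denominator: 0.0022975 + 0.347097 = 0.349395
Responsibility of Type I: 0.0022975 / 0.349395 ≈ 0.007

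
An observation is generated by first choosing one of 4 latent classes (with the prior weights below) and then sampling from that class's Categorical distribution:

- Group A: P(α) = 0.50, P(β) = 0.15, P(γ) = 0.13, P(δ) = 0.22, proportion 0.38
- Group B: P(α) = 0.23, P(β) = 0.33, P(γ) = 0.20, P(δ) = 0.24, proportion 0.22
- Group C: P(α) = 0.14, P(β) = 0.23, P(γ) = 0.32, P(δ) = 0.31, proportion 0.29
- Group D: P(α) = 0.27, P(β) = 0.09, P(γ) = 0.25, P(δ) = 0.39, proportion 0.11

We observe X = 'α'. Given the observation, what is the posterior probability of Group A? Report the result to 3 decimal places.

0.611

The responsibility of component k is π_k f_k(x) divided by Σ_j π_j f_j(x).
Evaluate each component's likelihood at the observed value:
  L_A = P(α | comp) = 0.50
  L_B = P(α | comp) = 0.23
  L_C = P(α | comp) = 0.14
  L_D = P(α | comp) = 0.27
Multiply by the mixture weights:
  π_A·L_A = 0.38 × 0.5 = 0.19
  π_B·L_B = 0.22 × 0.23 = 0.0506
  π_C·L_C = 0.29 × 0.14 = 0.0406
  π_D·L_D = 0.11 × 0.27 = 0.0297
Normaliser: 0.19 + 0.0506 + 0.0406 + 0.0297 = 0.3109
So the posterior for Group A is 0.19 / 0.3109 ≈ 0.611.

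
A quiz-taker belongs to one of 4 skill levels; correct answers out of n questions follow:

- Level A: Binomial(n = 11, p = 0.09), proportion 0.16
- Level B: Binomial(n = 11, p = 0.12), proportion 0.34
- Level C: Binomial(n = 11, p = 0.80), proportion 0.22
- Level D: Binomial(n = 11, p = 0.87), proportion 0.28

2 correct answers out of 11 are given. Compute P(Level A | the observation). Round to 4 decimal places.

0.2636

Apply Bayes' rule: the posterior for each component is proportional to its prior times its likelihood at x.
Binomial probabilities:
  f_A = C(11,2)·0.09^2·0.91^9 = 55·0.0081·0.42793 = 0.190643
  f_B = C(11,2)·0.12^2·0.88^9 = 55·0.0144·0.316478 = 0.250651
  f_C = C(11,2)·0.80^2·0.20^9 = 55·0.64·5.12e-07 = 1.80224e-05
  f_D = C(11,2)·0.87^2·0.13^9 = 55·0.7569·1.06045e-08 = 4.4146e-07
Prior × likelihood for each component:
  P(Z=A)·f_A = 0.16 × 0.190643 = 0.0305028
  P(Z=B)·f_B = 0.34 × 0.250651 = 0.0852213
  P(Z=C)·f_C = 0.22 × 1.80224e-05 = 3.96493e-06
  P(Z=D)·f_D = 0.28 × 4.4146e-07 = 1.23609e-07
Marginal: 0.0305028 + 0.0852213 + 3.96493e-06 + 1.23609e-07 = 0.115728
Responsibility of Level A: 0.0305028 / 0.115728 ≈ 0.2636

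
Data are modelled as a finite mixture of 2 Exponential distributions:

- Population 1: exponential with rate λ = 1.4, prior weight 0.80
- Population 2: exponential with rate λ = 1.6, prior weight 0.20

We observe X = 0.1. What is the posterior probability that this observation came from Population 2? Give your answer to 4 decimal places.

0.2188

By Bayes' theorem, P(k | x) = P(Z=k) f_k(x) / Σ_j P(Z=j) f_j(x).
Evaluate each component's likelihood at the observed value:
  p_1 = 1.4·e^(−1.4·0.1) = 1.4·e^(−0.1400) = 1.2171
  p_2 = 1.6·e^(−1.6·0.1) = 1.6·e^(−0.1600) = 1.36343
Multiply by the mixture weights:
  P(Z=1)·p_1 = 0.80 × 1.2171 = 0.973681
  P(Z=2)·p_2 = 0.20 × 1.36343 = 0.272686
Marginal: 0.973681 + 0.272686 = 1.24637
So the posterior for Population 2 is 0.272686 / 1.24637 ≈ 0.2188.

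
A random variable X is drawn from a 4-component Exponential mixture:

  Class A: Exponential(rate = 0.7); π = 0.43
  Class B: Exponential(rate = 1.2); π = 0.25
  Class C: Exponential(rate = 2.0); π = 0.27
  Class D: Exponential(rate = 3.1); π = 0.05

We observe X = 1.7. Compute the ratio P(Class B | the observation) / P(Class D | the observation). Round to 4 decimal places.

48.9284

The posterior odds equal the prior odds times the likelihood ratio: (w_i/w_j)·(f_i(x)/f_j(x)).
Exponential densities:
  L_A = 0.7·e^(−0.7·1.7) = 0.7·e^(−1.1900) = 0.212955
  L_B = 1.2·e^(−1.2·1.7) = 1.2·e^(−2.0400) = 0.156034
  L_C = 2.0·e^(−2.0·1.7) = 2.0·e^(−3.4000) = 0.0667465
  L_D = 3.1·e^(−3.1·1.7) = 3.1·e^(−5.2700) = 0.0159452
Posterior odds = (w_B·L_B) / (w_D·L_D) = (0.25·0.156034) / (0.05·0.0159452) = 0.0390086 / 0.00079726 ≈ 48.9284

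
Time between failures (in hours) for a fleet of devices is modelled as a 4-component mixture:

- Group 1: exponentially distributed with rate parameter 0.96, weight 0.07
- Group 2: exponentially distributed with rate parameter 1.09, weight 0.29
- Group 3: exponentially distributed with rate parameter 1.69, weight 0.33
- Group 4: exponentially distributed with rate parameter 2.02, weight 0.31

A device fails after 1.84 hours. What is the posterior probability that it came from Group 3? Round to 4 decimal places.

Apply Bayes' rule: the posterior for each component is proportional to its prior times its likelihood at x.
Evaluate each component's likelihood at the observed value:
  L_1 = 0.96·e^(−0.96·1.84) = 0.96·e^(−1.7664) = 0.164109
  L_2 = 1.09·e^(−1.09·1.84) = 1.09·e^(−2.0056) = 0.146692
  L_3 = 1.69·e^(−1.69·1.84) = 1.69·e^(−3.1096) = 0.0754058
  L_4 = 2.02·e^(−2.02·1.84) = 2.02·e^(−3.7168) = 0.0491095
Multiply by the mixture weights:
  P(Z=1)·L_1 = 0.07 × 0.164109 = 0.0114877
  P(Z=2)·L_2 = 0.29 × 0.146692 = 0.0425406
  P(Z=3)·L_3 = 0.33 × 0.0754058 = 0.0248839
  P(Z=4)·L_4 = 0.31 × 0.0491095 = 0.0152239
Denominator: 0.0114877 + 0.0425406 + 0.0248839 + 0.0152239 = 0.0941361
P(Group 3 | 1.84 hours) = 0.0248839 / 0.0941361 ≈ 0.2643

0.2643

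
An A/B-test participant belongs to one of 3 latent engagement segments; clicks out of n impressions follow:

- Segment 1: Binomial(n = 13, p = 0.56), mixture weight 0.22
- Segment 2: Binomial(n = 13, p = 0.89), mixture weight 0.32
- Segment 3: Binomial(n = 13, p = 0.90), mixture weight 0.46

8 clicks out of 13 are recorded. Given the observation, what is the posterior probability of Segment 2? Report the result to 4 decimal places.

Posterior ∝ prior × likelihood, so P(k | x) ∝ w_k f_k(x); normalise over all components.
Component likelihoods at x = 8 clicks out of 13:
  f_1 = C(13,8)·0.56^8·0.44^5 = 1287·0.00967173·0.0164916 = 0.20528
  f_2 = C(13,8)·0.89^8·0.11^5 = 1287·0.393659·1.61051e-05 = 0.00815947
  f_3 = C(13,8)·0.90^8·0.10^5 = 1287·0.430467·1e-05 = 0.00554011
Multiply by the mixture weights:
  w_1·f_1 = 0.22 × 0.20528 = 0.0451615
  w_2·f_2 = 0.32 × 0.00815947 = 0.00261103
  w_3·f_3 = 0.46 × 0.00554011 = 0.00254845
Sum: 0.0451615 + 0.00261103 + 0.00254845 = 0.050321
P(Segment 2 | data) = 0.00261103 / 0.050321 ≈ 0.0519

0.0519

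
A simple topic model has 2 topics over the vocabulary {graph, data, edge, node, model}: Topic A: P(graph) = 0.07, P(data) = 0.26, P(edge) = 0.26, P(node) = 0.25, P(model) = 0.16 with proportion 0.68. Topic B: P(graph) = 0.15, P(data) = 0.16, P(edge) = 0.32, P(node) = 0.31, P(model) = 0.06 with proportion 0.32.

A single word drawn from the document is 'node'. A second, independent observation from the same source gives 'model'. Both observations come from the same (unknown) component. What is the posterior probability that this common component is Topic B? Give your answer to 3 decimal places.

0.180

Posterior ∝ prior × likelihood, so P(k | x) ∝ P(Z=k) f_k(x); normalise over all components.
Since both observations come from the same component, the likelihood for component k is f_k(x₁)·f_k(x₂).
  f_A = [P(node | comp) = 0.25] × [0.16] = 0.04
  f_B = [P(node | comp) = 0.31] × [0.06] = 0.0186
Weight by the priors:
  P(Z=A)·f_A = 0.68 × 0.04 = 0.0272
  P(Z=B)·f_B = 0.32 × 0.0186 = 0.005952
Evidence: 0.0272 + 0.005952 = 0.033152
Responsibility of Topic B: 0.005952 / 0.033152 ≈ 0.180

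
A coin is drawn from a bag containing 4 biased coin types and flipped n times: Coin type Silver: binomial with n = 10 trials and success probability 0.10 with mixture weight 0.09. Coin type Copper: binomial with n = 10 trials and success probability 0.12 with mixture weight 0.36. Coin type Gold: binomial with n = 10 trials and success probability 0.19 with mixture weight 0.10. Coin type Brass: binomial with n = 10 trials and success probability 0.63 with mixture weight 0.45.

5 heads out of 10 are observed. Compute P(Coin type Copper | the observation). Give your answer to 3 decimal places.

0.015

The responsibility of component k is π_k f_k(x) divided by Σ_j π_j f_j(x).
Component likelihoods at x = 5 heads out of 10:
  f_Silver = 0.00148803
  f_Copper = 0.00330918
  f_Gold = 0.0217567
  f_Brass = 0.173425
Unnormalised posteriors:
  π_Silver·f_Silver = 0.09 × 0.00148803 = 0.000133923
  π_Copper·f_Copper = 0.36 × 0.00330918 = 0.0011913
  π_Gold·f_Gold = 0.10 × 0.0217567 = 0.00217567
  π_Brass·f_Brass = 0.45 × 0.173425 = 0.0780413
Sum: 0.000133923 + 0.0011913 + 0.00217567 + 0.0780413 = 0.0815422
P(Coin type Copper | the observation) = 0.0011913 / 0.0815422 ≈ 0.015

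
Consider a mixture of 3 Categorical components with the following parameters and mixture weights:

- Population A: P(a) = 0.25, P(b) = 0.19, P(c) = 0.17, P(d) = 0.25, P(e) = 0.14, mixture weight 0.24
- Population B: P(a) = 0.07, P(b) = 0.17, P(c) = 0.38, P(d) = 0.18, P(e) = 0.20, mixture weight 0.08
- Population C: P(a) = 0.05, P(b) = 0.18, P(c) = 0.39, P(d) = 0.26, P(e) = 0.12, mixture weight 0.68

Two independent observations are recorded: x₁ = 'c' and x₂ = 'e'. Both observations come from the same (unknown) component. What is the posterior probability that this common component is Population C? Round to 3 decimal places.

0.730

The responsibility of component k is π_k f_k(x) divided by Σ_j π_j f_j(x).
Since both observations come from the same component, the likelihood for component k is f_k(x₁)·f_k(x₂).
  p_A = [P(c | comp) = 0.17] × [0.14] = 0.0238
  p_B = [P(c | comp) = 0.38] × [0.2] = 0.076
  p_C = [P(c | comp) = 0.39] × [0.12] = 0.0468
Multiply by the mixture weights:
  π_A·p_A = 0.24 × 0.0238 = 0.005712
  π_B·p_B = 0.08 × 0.076 = 0.00608
  π_C·p_C = 0.68 × 0.0468 = 0.031824
Normaliser: 0.005712 + 0.00608 + 0.031824 = 0.043616
P(Population C | x) = 0.031824 / 0.043616 ≈ 0.730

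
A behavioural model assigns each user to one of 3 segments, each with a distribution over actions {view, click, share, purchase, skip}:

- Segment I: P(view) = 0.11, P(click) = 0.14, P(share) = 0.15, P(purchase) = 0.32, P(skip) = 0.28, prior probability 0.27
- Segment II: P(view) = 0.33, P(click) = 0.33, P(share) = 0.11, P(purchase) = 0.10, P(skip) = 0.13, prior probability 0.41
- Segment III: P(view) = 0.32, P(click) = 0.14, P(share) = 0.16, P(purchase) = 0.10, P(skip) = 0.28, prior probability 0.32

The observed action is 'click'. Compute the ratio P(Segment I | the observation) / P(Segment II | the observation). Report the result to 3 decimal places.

Only the two components matter; the odds are (P(Z=i) f_i(x)) / (P(Z=j) f_j(x)).
Evaluate each component's likelihood at the observed value:
  p_I = P(click | comp) = 0.14
  p_II = P(click | comp) = 0.33
  p_III = P(click | comp) = 0.14
0.0378 / 0.1353 ≈ 0.279

0.279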